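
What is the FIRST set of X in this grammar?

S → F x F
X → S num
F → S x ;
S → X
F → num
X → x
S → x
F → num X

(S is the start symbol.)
{ 'num', 'x' }

To compute FIRST(X), examine every production with X on the left-hand side, reading each right-hand side left to right until a non-nullable symbol is reached.

FIRST sets of the other non-terminals involved (by the same procedure, iterated to a fixed point):
  FIRST(S) = { 'num', 'x' }

From X → S num:
  - S is a non-terminal: add FIRST(S) \ {ε} = { 'num', 'x' }
    S is not nullable, so stop
From X → x:
  - x is a terminal: add 'x' and stop

Collecting: FIRST(X) = { 'num', 'x' }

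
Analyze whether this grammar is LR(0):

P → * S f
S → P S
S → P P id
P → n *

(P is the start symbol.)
Yes, the grammar is LR(0)

A grammar is LR(0) if no state in the canonical LR(0) collection has:
  - both a shift item (dot before a terminal) and a complete item (shift-reduce conflict), or
  - two or more complete items (reduce-reduce conflict; the accept item [P' → P .] counts as a complete item here).

Augment with P' → P and build the canonical LR(0) collection (I0 = CLOSURE({[P' → . P]}), then GOTO on every symbol after a dot until no new states appear). It has 11 states:
  I0: { [P → . * S f], [P → . n *], [P' → . P] }  — shift
  I1: { [P → * . S f], [P → . * S f], [P → . n *], [S → . P P id], [S → . P S] }  — shift
  I2: { [P' → P .] }  — accept
  I3: { [P → n . *] }  — shift
  I4: { [P → n * .] }  — reduce
  I5: { [P → . * S f], [P → . n *], [S → . P P id], [S → . P S], [S → P . P id], [S → P . S] }  — shift
  I6: { [P → * S . f] }  — shift
  I7: { [P → * S f .] }  — reduce
  I8: { [P → . * S f], [P → . n *], [S → . P P id], [S → . P S], [S → P . P id], [S → P . S], [S → P P . id] }  — shift
  I9: { [S → P S .] }  — reduce
  I10: { [S → P P id .] }  — reduce

Every state is either a pure shift/goto state or contains exactly one complete item and nothing to shift — no conflicts. The grammar is LR(0).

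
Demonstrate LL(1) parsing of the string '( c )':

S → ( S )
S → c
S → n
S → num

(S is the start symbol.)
Stack is shown with the top on the left.

Stack    Input    Action
------------------------
S $      ( c ) $  output S → ( S )
( S ) $  ( c ) $  match '('
S ) $    c ) $    output S → c
c ) $    c ) $    match 'c'
) $      ) $      match ')'
$        $        accept

The string is accepted.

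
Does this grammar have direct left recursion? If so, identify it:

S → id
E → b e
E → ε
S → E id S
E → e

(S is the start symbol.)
Direct left recursion occurs when N → N α for some non-terminal N (the right-hand side begins with the left-hand side itself).

S → id: starts with id
E → b e: starts with b
E → ε: starts with ε
S → E id S: starts with E
E → e: starts with e

No direct left recursion found.

Answer: No direct left recursion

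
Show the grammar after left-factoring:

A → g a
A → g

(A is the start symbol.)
A → g A'
A' → a
A' → ε

Left-factoring transforms A → αβ₁ | αβ₂ into A → αA' and A' → β₁ | β₂
(α is the longest common prefix among the alternatives). Repeat until
no nonterminal has two alternatives with a common prefix.

Round 1: A has alternatives sharing prefix 'g'. Introduce A': A → g A'
  Add: A' → a
  Add: A' → ε

No remaining common prefixes — done.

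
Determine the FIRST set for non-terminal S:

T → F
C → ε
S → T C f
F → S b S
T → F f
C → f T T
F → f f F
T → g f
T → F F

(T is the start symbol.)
{ 'f', 'g' }

FIRST sets of the other non-terminals involved (by the same procedure, iterated to a fixed point):
  FIRST(T) = { 'f', 'g' }

From S → T C f:
  - T is a non-terminal: add FIRST(T) \ {ε} = { 'f', 'g' }
    T is not nullable, so stop

Collecting: FIRST(S) = { 'f', 'g' }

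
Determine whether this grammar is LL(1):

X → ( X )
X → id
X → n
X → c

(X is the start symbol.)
Yes, the grammar is LL(1).

A grammar is LL(1) if for each non-terminal N with multiple productions, the predict sets of those productions are pairwise disjoint, where PREDICT(N → α) = (FIRST(α) \ {ε}) ∪ (FOLLOW(N) if α ⇒* ε).

For X:
  PREDICT(X → '(' X ')') = { '(' }
  PREDICT(X → id) = { 'id' }
  PREDICT(X → n) = { 'n' }
  PREDICT(X → c) = { 'c' }

All predict sets are disjoint. The grammar IS LL(1).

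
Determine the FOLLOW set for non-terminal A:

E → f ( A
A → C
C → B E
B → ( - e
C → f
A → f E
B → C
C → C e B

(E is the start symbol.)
{ $, 'e', 'f' }

In E → f ( A: A is at the end, add FOLLOW(E)

The FOLLOW sets referred to above (computed the same way, to a fixed point):
  FOLLOW(E) = { $, 'e', 'f' }

Taking the union: FOLLOW(A) = { $, 'e', 'f' }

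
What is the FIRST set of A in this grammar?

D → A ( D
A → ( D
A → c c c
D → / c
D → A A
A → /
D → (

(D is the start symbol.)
From A → ( D:
  - '(' is a terminal: add '(' and stop
From A → c c c:
  - c is a terminal: add 'c' and stop
From A → /:
  - '/' is a terminal: add '/' and stop

Collecting: FIRST(A) = { '(', '/', 'c' }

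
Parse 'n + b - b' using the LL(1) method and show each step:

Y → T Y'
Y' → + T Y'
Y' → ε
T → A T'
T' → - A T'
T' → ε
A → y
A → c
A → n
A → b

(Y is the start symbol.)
LL(1) parsing maintains a stack (initially the start symbol over $) and the input. At each step: if the stack top is a terminal, match it against the current input token; if it is a non-terminal N, replace it with the RHS of M[N, lookahead] (the unique production whose predict set contains the lookahead).

Stack is shown with the top on the left.

Stack        Input        Action
--------------------------------
Y $          n + b - b $  output Y → T Y'
T Y' $       n + b - b $  output T → A T'
A T' Y' $    n + b - b $  output A → n
n T' Y' $    n + b - b $  match 'n'
T' Y' $      + b - b $    output T' → ε
Y' $         + b - b $    output Y' → + T Y'
+ T Y' $     + b - b $    match '+'
T Y' $       b - b $      output T → A T'
A T' Y' $    b - b $      output A → b
b T' Y' $    b - b $      match 'b'
T' Y' $      - b $        output T' → - A T'
- A T' Y' $  - b $        match '-'
A T' Y' $    b $          output A → b
b T' Y' $    b $          match 'b'
T' Y' $      $            output T' → ε
Y' $         $            output Y' → ε
$            $            accept

The string is accepted.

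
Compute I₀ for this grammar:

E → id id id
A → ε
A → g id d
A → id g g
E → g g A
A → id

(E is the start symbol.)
{ [E → . g g A], [E → . id id id], [E' → . E] }

First, augment the grammar with E' → E
I₀ = CLOSURE({ [E' → . E] }):
  [E' → . E] has the dot before E: add [E → . id id id], [E → . g g A]
No further items can be added.

I₀ = { [E → . g g A], [E → . id id id], [E' → . E] }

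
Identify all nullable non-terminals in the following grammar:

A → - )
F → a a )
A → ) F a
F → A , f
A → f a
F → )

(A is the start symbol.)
There are no ε-productions, so no non-terminal can derive ε.
No non-terminals are nullable.

Answer: None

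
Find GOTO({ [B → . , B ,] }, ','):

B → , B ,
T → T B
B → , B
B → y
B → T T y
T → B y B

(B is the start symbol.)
GOTO(I, ',') = CLOSURE({ [A → αX.β] : [A → α.Xβ] ∈ I, X = ',' })

Items with dot before ',', with the dot advanced:
  [B → . , B ,] → [B → , . B ,]
Closure of the advanced items:
  [B → , . B ,] has the dot before B: add [B → . , B ,], [B → . , B], [B → . y], [B → . T T y]
  [B → . T T y] has the dot before T: add [T → . T B], [T → . B y B]

GOTO = { [B → , . B ,], [B → . , B ,], [B → . , B], [B → . T T y], [B → . y], [T → . B y B], [T → . T B] }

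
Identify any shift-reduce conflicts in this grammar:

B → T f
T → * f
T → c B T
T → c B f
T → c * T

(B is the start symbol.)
Augment with B' → B and build the canonical LR(0) collection (I0 = CLOSURE({[B' → . B]}), then GOTO on every symbol after a dot until no new states appear). It has 12 states:
  I0: { [B → . T f], [B' → . B], [T → . * f], [T → . c * T], [T → . c B T], [T → . c B f] }  — shift
  I1: { [T → * . f] }  — shift
  I2: { [B' → B .] }  — accept
  I3: { [B → T . f] }  — shift
  I4: { [B → . T f], [T → . * f], [T → . c * T], [T → . c B T], [T → . c B f], [T → c . * T], [T → c . B T], [T → c . B f] }  — shift
  I5: { [T → * . f], [T → . * f], [T → . c * T], [T → . c B T], [T → . c B f], [T → c * . T] }  — shift
  I6: { [T → . * f], [T → . c * T], [T → . c B T], [T → . c B f], [T → c B . T], [T → c B . f] }  — shift
  I7: { [T → c B T .] }  — reduce
  I8: { [T → c B f .] }  — reduce
  I9: { [T → c * T .] }  — reduce
  I10: { [T → * f .] }  — reduce
  I11: { [B → T f .] }  — reduce

No state contains both a complete item and a shift item.

Answer: No shift-reduce conflicts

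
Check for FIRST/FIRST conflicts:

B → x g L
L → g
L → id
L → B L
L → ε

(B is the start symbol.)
No FIRST/FIRST conflicts.

FIRST sets of the non-terminals at (or reachable through a nullable prefix from) the front of some alternative:
  FIRST(B) = { 'x' }

Productions for L:
  L → g: FIRST = { 'g' }
  L → id: FIRST = { 'id' }
  L → B L: FIRST = { 'x' }
  L → ε: FIRST = { ε }
B has only one production, so no FIRST/FIRST conflict is possible there.

All alternatives of each non-terminal have pairwise disjoint FIRST sets.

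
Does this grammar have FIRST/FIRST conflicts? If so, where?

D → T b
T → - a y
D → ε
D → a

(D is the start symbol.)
No FIRST/FIRST conflicts.

A FIRST/FIRST conflict occurs when two productions N → α and N → β for the same non-terminal have FIRST(α) ∩ FIRST(β) ≠ ∅ (with ε ∈ FIRST of a nullable right-hand side, so two nullable alternatives also conflict).

FIRST sets of the non-terminals at (or reachable through a nullable prefix from) the front of some alternative:
  FIRST(T) = { '-' }

Productions for D:
  D → T b: FIRST = { '-' }
  D → ε: FIRST = { ε }
  D → a: FIRST = { 'a' }
T has only one production, so no FIRST/FIRST conflict is possible there.

All alternatives of each non-terminal have pairwise disjoint FIRST sets.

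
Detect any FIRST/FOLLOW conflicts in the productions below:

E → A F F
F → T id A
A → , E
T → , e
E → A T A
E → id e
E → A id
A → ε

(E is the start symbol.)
Yes. A → ',' E with FOLLOW(A) on { ',' }

A FIRST/FOLLOW conflict occurs when a non-terminal N has a nullable alternative N → β (β ⇒* ε) and another alternative N → α with FIRST(α) ∩ FOLLOW(N) ≠ ∅: on such a lookahead the parser cannot decide between expanding α and letting N vanish via β.

Nullable non-terminals: A.

A: nullable alternative(s) A → ε; FOLLOW(A) = { $, ',', 'id' }
  A → , E: FIRST \ {ε} = { ',' } — overlaps FOLLOW(A) on { ',' }: CONFLICT
  A → ε: FIRST \ {ε} = { } — this is the only nullable alternative, skip

E, F, T have no nullable alternative, so no FIRST/FOLLOW check is needed there.

So the grammar has 1 FIRST/FOLLOW conflict (marked CONFLICT above).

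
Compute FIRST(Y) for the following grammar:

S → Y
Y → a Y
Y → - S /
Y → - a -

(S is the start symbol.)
{ '-', 'a' }

From Y → a Y:
  - a is a terminal: add 'a' and stop
From Y → - S /:
  - '-' is a terminal: add '-' and stop
From Y → - a -:
  - '-' is a terminal: add '-' and stop

Collecting: FIRST(Y) = { '-', 'a' }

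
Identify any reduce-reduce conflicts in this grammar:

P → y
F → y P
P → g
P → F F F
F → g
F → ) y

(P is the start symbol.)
Yes — I4: [F → g .] vs [P → g .]

A reduce-reduce conflict occurs when an LR(0) state has two complete items [A → α .] and [B → β .] — both call for a reduction, and with no lookahead the parser cannot choose between them.

Augment with P' → P and build the canonical LR(0) collection (I0 = CLOSURE({[P' → . P]}), then GOTO on every symbol after a dot until no new states appear). It has 12 states:
  I0: { [F → . ) y], [F → . g], [F → . y P], [P → . F F F], [P → . g], [P → . y], [P' → . P] }  — shift
  I1: { [F → ) . y] }  — shift
  I2: { [F → . ) y], [F → . g], [F → . y P], [P → F . F F] }  — shift
  I3: { [P' → P .] }  — accept
  I4: { [F → g .], [P → g .] }  — 2 reduces
  I5: { [F → . ) y], [F → . g], [F → . y P], [F → y . P], [P → . F F F], [P → . g], [P → . y], [P → y .] }  — shift, reduce
  I6: { [F → y P .] }  — reduce
  I7: { [F → . ) y], [F → . g], [F → . y P], [P → F F . F] }  — shift
  I8: { [F → g .] }  — reduce
  I9: { [F → . ) y], [F → . g], [F → . y P], [F → y . P], [P → . F F F], [P → . g], [P → . y] }  — shift
  I10: { [P → F F F .] }  — reduce
  I11: { [F → ) y .] }  — reduce

I4 contains complete items [F → g .], [P → g .] — reduce-reduce conflict.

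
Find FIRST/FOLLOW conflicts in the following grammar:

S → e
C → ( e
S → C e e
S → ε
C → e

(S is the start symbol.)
No FIRST/FOLLOW conflicts.

A FIRST/FOLLOW conflict occurs when a non-terminal N has a nullable alternative N → β (β ⇒* ε) and another alternative N → α with FIRST(α) ∩ FOLLOW(N) ≠ ∅: on such a lookahead the parser cannot decide between expanding α and letting N vanish via β.

Nullable non-terminals: S.
FIRST sets used below: FIRST(C) = { '(', 'e' }

S: nullable alternative(s) S → ε; FOLLOW(S) = { $ }
  S → e: FIRST \ {ε} = { 'e' } — disjoint from FOLLOW(S)
  S → C e e: FIRST \ {ε} = { '(', 'e' } — disjoint from FOLLOW(S)
  S → ε: FIRST \ {ε} = { } — this is the only nullable alternative, skip

C has no nullable alternative, so no FIRST/FOLLOW check is needed there.

No FIRST/FOLLOW conflicts found.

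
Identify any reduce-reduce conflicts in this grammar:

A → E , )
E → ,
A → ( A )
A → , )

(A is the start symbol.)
No reduce-reduce conflicts

A reduce-reduce conflict occurs when an LR(0) state has two complete items [A → α .] and [B → β .] — both call for a reduction, and with no lookahead the parser cannot choose between them.

Augment with A' → A and build the canonical LR(0) collection (I0 = CLOSURE({[A' → . A]}), then GOTO on every symbol after a dot until no new states appear). It has 10 states:
  I0: { [A → . ( A )], [A → . , )], [A → . E , )], [A' → . A], [E → . ,] }  — shift
  I1: { [A → ( . A )], [A → . ( A )], [A → . , )], [A → . E , )], [E → . ,] }  — shift
  I2: { [A → , . )], [E → , .] }  — shift, reduce
  I3: { [A' → A .] }  — accept
  I4: { [A → E . , )] }  — shift
  I5: { [A → E , . )] }  — shift
  I6: { [A → E , ) .] }  — reduce
  I7: { [A → , ) .] }  — reduce
  I8: { [A → ( A . )] }  — shift
  I9: { [A → ( A ) .] }  — reduce

No state contains more than one complete item.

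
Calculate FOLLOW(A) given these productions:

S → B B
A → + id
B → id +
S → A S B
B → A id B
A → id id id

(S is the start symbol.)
{ '+', 'id' }

In S → A S B: A is followed by S B, add FIRST(S B) \ {ε} = { '+', 'id' }
In B → A id B: A is followed by id B, add FIRST(id B) \ {ε} = { 'id' }

Taking the union: FOLLOW(A) = { '+', 'id' }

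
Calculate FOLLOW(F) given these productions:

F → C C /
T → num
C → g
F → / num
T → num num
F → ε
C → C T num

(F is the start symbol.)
To compute FOLLOW(F), find every occurrence of F on a right-hand side N → α F β: add FIRST(β) \ {ε}, and if β is empty or nullable also add FOLLOW(N). Iterate to a fixed point.

F is the start symbol, so $ ∈ FOLLOW(F).
F does not occur on any right-hand side.

Taking the union: FOLLOW(F) = { $ }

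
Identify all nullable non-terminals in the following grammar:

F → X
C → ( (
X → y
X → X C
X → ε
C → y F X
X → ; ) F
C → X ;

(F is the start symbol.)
A non-terminal is nullable if it can derive ε (the empty string): either it has an ε-production, or it has a production whose right-hand side consists entirely of nullable non-terminals.

ε-productions: X → ε
So X is immediately nullable.
F → X: every symbol on the right is nullable, so F is nullable too.
No further non-terminal can be added: every production for the remaining non-terminals contains a terminal or a non-nullable non-terminal.
Nullable = { 'F', 'X' }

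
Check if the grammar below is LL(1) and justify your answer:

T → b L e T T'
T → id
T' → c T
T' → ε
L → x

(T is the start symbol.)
Relevant sets:
  FOLLOW(T') = { $, 'c' }

For T:
  PREDICT(T → b L e T T') = { 'b' }
  PREDICT(T → id) = { 'id' }
For T':
  PREDICT(T' → c T) = { 'c' }
  PREDICT(T' → ε) = { $, 'c' }
L has a single production, so nothing to check there.

Conflict found: Predict set conflict for T': { 'c' }
The grammar is NOT LL(1).

Answer: No. Predict set conflict for T': { 'c' }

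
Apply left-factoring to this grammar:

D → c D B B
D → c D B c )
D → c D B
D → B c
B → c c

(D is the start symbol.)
D → c D B D'
D' → B
D' → c )
D' → ε
D → B c
B → c c

Left-factoring transforms A → αβ₁ | αβ₂ into A → αA' and A' → β₁ | β₂
(α is the longest common prefix among the alternatives). Repeat until
no nonterminal has two alternatives with a common prefix.

Round 1: D has alternatives sharing prefix 'c D B'. Introduce D': D → c D B D'
  Add: D' → B
  Add: D' → c )
  Add: D' → ε

No remaining common prefixes — done.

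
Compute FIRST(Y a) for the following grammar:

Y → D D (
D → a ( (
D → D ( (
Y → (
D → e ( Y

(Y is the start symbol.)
{ '(', 'a', 'e' }

FIRST sets of the non-terminals involved (from the grammar, by fixed-point iteration):
  FIRST(Y) = { '(', 'a', 'e' }

To compute FIRST(Y a), process the symbols left to right:
Symbol Y is a non-terminal. Add FIRST(Y) \ {ε} = { '(', 'a', 'e' }
Y is not nullable (ε ∉ FIRST(Y)), so stop here.
FIRST(Y a) = { '(', 'a', 'e' }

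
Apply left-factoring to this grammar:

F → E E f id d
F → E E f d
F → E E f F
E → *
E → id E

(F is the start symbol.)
Left-factoring transforms A → αβ₁ | αβ₂ into A → αA' and A' → β₁ | β₂
(α is the longest common prefix among the alternatives). Repeat until
no nonterminal has two alternatives with a common prefix.

Round 1: F has alternatives sharing prefix 'E E f'. Introduce F': F → E E f F'
  Add: F' → id d
  Add: F' → d
  Add: F' → F

No remaining common prefixes — done.

Resulting grammar:
F → E E f F'
F' → id d
F' → d
F' → F
E → *
E → id E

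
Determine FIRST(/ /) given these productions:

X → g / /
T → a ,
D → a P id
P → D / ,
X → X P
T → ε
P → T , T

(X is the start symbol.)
{ '/' }

To compute FIRST(/ /), process the symbols left to right:
Symbol / is a terminal. Add '/' and stop.
FIRST(/ /) = { '/' }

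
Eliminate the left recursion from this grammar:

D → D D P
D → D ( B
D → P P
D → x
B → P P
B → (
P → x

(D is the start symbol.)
D → P P D'
D → x D'
D' → D P D'
D' → ( B D'
D' → ε
B → P P
B → (
P → x

D is directly left-recursive. The standard transformation for
  A → A α₁ | ... | A α_m | β₁ | ... | β_n
is
  A  → β₁ A' | ... | β_n A'
  A' → α₁ A' | ... | α_m A' | ε

D → P P becomes D → P P D'
D → x becomes D → x D'
D → D D P becomes D' → D P D'
D → D ( B becomes D' → ( B D'
Add D' → ε

Productions for other non-terminals are unchanged:
  B → P P
  B → (
  P → x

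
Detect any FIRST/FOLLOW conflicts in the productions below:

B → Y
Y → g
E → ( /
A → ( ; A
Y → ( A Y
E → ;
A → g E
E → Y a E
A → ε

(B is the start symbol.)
Nullable non-terminals: A.

A: nullable alternative(s) A → ε; FOLLOW(A) = { '(', 'g' }
  A → ( ; A: FIRST \ {ε} = { '(' } — overlaps FOLLOW(A) on { '(' }: CONFLICT
  A → g E: FIRST \ {ε} = { 'g' } — overlaps FOLLOW(A) on { 'g' }: CONFLICT
  A → ε: FIRST \ {ε} = { } — this is the only nullable alternative, skip

B, E, Y have no nullable alternative, so no FIRST/FOLLOW check is needed there.

So the grammar has 2 FIRST/FOLLOW conflicts (marked CONFLICT above).

Answer: Yes. A → '(' ';' A with FOLLOW(A) on { '(' }; A → g E with FOLLOW(A) on { 'g' }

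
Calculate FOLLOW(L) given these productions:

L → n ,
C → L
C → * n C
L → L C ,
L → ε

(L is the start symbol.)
{ $, '*', ',', 'n' }

L is the start symbol, so $ ∈ FOLLOW(L).
In C → L: L is at the end, add FOLLOW(C)
In L → L C ,: L is followed by C ',', add FIRST(C ',') \ {ε} = { '*', ',', 'n' }

The FOLLOW sets referred to above (computed the same way, to a fixed point):
  FOLLOW(C) = { ',' }

Taking the union: FOLLOW(L) = { $, '*', ',', 'n' }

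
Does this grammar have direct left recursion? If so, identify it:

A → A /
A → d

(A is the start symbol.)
A → A /: LEFT RECURSIVE (starts with A)
A → d: starts with d

The grammar has direct left recursion on: A.

Answer: Yes, A is left-recursive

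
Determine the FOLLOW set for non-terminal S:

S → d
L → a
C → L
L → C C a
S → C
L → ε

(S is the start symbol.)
{ $ }

To compute FOLLOW(S), find every occurrence of S on a right-hand side N → α S β: add FIRST(β) \ {ε}, and if β is empty or nullable also add FOLLOW(N). Iterate to a fixed point.

S is the start symbol, so $ ∈ FOLLOW(S).
S does not occur on any right-hand side.

Taking the union: FOLLOW(S) = { $ }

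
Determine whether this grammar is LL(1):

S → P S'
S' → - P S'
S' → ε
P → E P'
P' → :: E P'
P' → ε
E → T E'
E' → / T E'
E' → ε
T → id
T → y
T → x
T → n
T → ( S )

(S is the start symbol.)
Yes, the grammar is LL(1).

Relevant sets:
  FOLLOW(S') = { $, ')' }
  FOLLOW(P') = { $, ')', '-' }
  FOLLOW(E') = { $, ')', '-', '::' }

For S':
  PREDICT(S' → '-' P S') = { '-' }
  PREDICT(S' → ε) = { $, ')' }
For P':
  PREDICT(P' → :: E P') = { '::' }
  PREDICT(P' → ε) = { $, ')', '-' }
For E':
  PREDICT(E' → '/' T E') = { '/' }
  PREDICT(E' → ε) = { $, ')', '-', '::' }
For T:
  PREDICT(T → id) = { 'id' }
  PREDICT(T → y) = { 'y' }
  PREDICT(T → x) = { 'x' }
  PREDICT(T → n) = { 'n' }
  PREDICT(T → '(' S ')') = { '(' }
S, P, E have a single production, so nothing to check there.

All predict sets are disjoint. The grammar IS LL(1).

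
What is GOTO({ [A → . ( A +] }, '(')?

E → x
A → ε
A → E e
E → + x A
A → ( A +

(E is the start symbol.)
{ [A → ( . A +], [A → . ( A +], [A → . E e], [A → .], [E → . + x A], [E → . x] }

GOTO(I, '(') = CLOSURE({ [A → αX.β] : [A → α.Xβ] ∈ I, X = '(' })

Items with dot before '(', with the dot advanced:
  [A → . ( A +] → [A → ( . A +]
Closure of the advanced items:
  [A → ( . A +] has the dot before A: add [A → .], [A → . E e], [A → . ( A +]
  [A → . E e] has the dot before E: add [E → . x], [E → . + x A]

GOTO = { [A → ( . A +], [A → . ( A +], [A → . E e], [A → .], [E → . + x A], [E → . x] }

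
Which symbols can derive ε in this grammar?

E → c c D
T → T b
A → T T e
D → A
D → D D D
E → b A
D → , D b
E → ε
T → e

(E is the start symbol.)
{ 'E' }

A non-terminal is nullable if it can derive ε (the empty string): either it has an ε-production, or it has a production whose right-hand side consists entirely of nullable non-terminals.

ε-productions: E → ε
So E is immediately nullable.
No further non-terminal can be added: every production for the remaining non-terminals contains a terminal or a non-nullable non-terminal.
Nullable = { 'E' }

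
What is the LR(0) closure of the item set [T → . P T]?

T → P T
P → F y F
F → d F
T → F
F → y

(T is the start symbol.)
{ [F → . d F], [F → . y], [P → . F y F], [T → . P T] }

Start with: [T → . P T]
  [T → . P T] has the dot before P: add [P → . F y F]
  [P → . F y F] has the dot before F: add [F → . d F], [F → . y]
No further items can be added.

CLOSURE = { [F → . d F], [F → . y], [P → . F y F], [T → . P T] }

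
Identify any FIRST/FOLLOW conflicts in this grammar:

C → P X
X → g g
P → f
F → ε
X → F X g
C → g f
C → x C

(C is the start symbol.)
A FIRST/FOLLOW conflict occurs when a non-terminal N has a nullable alternative N → β (β ⇒* ε) and another alternative N → α with FIRST(α) ∩ FOLLOW(N) ≠ ∅: on such a lookahead the parser cannot decide between expanding α and letting N vanish via β.

Nullable non-terminals: F.
F has a nullable alternative but only one production, so nothing to check.

C, P, X have no nullable alternative, so no FIRST/FOLLOW check is needed there.

No FIRST/FOLLOW conflicts found.

Answer: No FIRST/FOLLOW conflicts.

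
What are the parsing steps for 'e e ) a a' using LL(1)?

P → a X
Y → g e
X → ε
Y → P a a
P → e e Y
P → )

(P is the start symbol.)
LL(1) parsing maintains a stack (initially the start symbol over $) and the input. At each step: if the stack top is a terminal, match it against the current input token; if it is a non-terminal N, replace it with the RHS of M[N, lookahead] (the unique production whose predict set contains the lookahead).

Stack is shown with the top on the left.

Stack    Input        Action
----------------------------
P $      e e ) a a $  output P → e e Y
e e Y $  e e ) a a $  match 'e'
e Y $    e ) a a $    match 'e'
Y $      ) a a $      output Y → P a a
P a a $  ) a a $      output P → )
) a a $  ) a a $      match ')'
a a $    a a $        match 'a'
a $      a $          match 'a'
$        $            accept

The string is accepted.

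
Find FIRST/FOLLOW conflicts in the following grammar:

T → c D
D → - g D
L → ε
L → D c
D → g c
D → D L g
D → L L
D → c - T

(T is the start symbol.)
Yes. D → '-' g D with FOLLOW(D) on { '-' }; D → g c with FOLLOW(D) on { 'g' }; D → D L g with FOLLOW(D) on { '-', 'c', 'g' }; D → c '-' T with FOLLOW(D) on { 'c' }; L → D c with FOLLOW(L) on { '-', 'c', 'g' }

A FIRST/FOLLOW conflict occurs when a non-terminal N has a nullable alternative N → β (β ⇒* ε) and another alternative N → α with FIRST(α) ∩ FOLLOW(N) ≠ ∅: on such a lookahead the parser cannot decide between expanding α and letting N vanish via β.

Nullable non-terminals: D, L.
FIRST sets used below: FIRST(D) = { '-', 'c', 'g', ε }, FIRST(L) = { '-', 'c', 'g', ε }

D: nullable alternative(s) D → L L; FOLLOW(D) = { $, '-', 'c', 'g' }
  D → - g D: FIRST \ {ε} = { '-' } — overlaps FOLLOW(D) on { '-' }: CONFLICT
  D → g c: FIRST \ {ε} = { 'g' } — overlaps FOLLOW(D) on { 'g' }: CONFLICT
  D → D L g: FIRST \ {ε} = { '-', 'c', 'g' } — overlaps FOLLOW(D) on { '-', 'c', 'g' }: CONFLICT
  D → L L: FIRST \ {ε} = { '-', 'c', 'g' } — this is the only nullable alternative, skip
  D → c - T: FIRST \ {ε} = { 'c' } — overlaps FOLLOW(D) on { 'c' }: CONFLICT

L: nullable alternative(s) L → ε; FOLLOW(L) = { $, '-', 'c', 'g' }
  L → ε: FIRST \ {ε} = { } — this is the only nullable alternative, skip
  L → D c: FIRST \ {ε} = { '-', 'c', 'g' } — overlaps FOLLOW(L) on { '-', 'c', 'g' }: CONFLICT

T has no nullable alternative, so no FIRST/FOLLOW check is needed there.

So the grammar has 5 FIRST/FOLLOW conflicts (marked CONFLICT above).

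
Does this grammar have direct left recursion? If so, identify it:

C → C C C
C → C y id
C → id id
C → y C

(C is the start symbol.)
C → C C C: LEFT RECURSIVE (starts with C)
C → C y id: LEFT RECURSIVE (starts with C)
C → id id: starts with id
C → y C: starts with y

The grammar has direct left recursion on: C.

Answer: Yes, C is left-recursive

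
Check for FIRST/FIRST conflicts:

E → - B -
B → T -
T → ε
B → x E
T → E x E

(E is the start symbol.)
FIRST sets of the non-terminals at (or reachable through a nullable prefix from) the front of some alternative:
  FIRST(T) = { '-', ε }
  FIRST(E) = { '-' }

Productions for B:
  B → T -: FIRST = { '-' }
  B → x E: FIRST = { 'x' }
Productions for T:
  T → ε: FIRST = { ε }
  T → E x E: FIRST = { '-' }
E has only one production, so no FIRST/FIRST conflict is possible there.

All alternatives of each non-terminal have pairwise disjoint FIRST sets.

Answer: No FIRST/FIRST conflicts.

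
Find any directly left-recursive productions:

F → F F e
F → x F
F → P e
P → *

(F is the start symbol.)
Direct left recursion occurs when N → N α for some non-terminal N (the right-hand side begins with the left-hand side itself).

F → F F e: LEFT RECURSIVE (starts with F)
F → x F: starts with x
F → P e: starts with P
P → *: starts with '*'

The grammar has direct left recursion on: F.

Answer: Yes, F is left-recursive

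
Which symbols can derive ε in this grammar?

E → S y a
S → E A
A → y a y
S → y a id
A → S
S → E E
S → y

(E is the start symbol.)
None

A non-terminal is nullable if it can derive ε (the empty string): either it has an ε-production, or it has a production whose right-hand side consists entirely of nullable non-terminals.

There are no ε-productions, so no non-terminal can derive ε.
No non-terminals are nullable.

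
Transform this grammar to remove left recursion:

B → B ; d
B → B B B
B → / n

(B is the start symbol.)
B is directly left-recursive. The standard transformation for
  A → A α₁ | ... | A α_m | β₁ | ... | β_n
is
  A  → β₁ A' | ... | β_n A'
  A' → α₁ A' | ... | α_m A' | ε

B → / n becomes B → / n B'
B → B ; d becomes B' → ; d B'
B → B B B becomes B' → B B B'
Add B' → ε

Resulting grammar:
B → / n B'
B' → ; d B'
B' → B B B'
B' → ε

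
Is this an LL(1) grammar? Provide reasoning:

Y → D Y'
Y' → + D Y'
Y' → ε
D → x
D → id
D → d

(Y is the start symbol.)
Yes, the grammar is LL(1).

Relevant sets:
  FOLLOW(Y') = { $ }

For Y':
  PREDICT(Y' → '+' D Y') = { '+' }
  PREDICT(Y' → ε) = { $ }
For D:
  PREDICT(D → x) = { 'x' }
  PREDICT(D → id) = { 'id' }
  PREDICT(D → d) = { 'd' }
Y has a single production, so nothing to check there.

All predict sets are disjoint. The grammar IS LL(1).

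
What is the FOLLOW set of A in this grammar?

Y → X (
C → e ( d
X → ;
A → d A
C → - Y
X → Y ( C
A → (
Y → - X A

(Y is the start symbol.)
{ $, '(', 'd' }

To compute FOLLOW(A), find every occurrence of A on a right-hand side N → α A β: add FIRST(β) \ {ε}, and if β is empty or nullable also add FOLLOW(N). Iterate to a fixed point.

In A → d A: A is at the end; this adds FOLLOW(A) to itself — nothing new
In Y → - X A: A is at the end, add FOLLOW(Y)

The FOLLOW sets referred to above (computed the same way, to a fixed point):
  FOLLOW(Y) = { $, '(', 'd' }

Taking the union: FOLLOW(A) = { $, '(', 'd' }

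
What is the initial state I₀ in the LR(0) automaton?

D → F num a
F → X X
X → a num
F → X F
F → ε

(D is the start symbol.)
{ [D → . F num a], [D' → . D], [F → . X F], [F → . X X], [F → .], [X → . a num] }

First, augment the grammar with D' → D
I₀ = CLOSURE({ [D' → . D] }):
  [D' → . D] has the dot before D: add [D → . F num a]
  [D → . F num a] has the dot before F: add [F → . X X], [F → . X F], [F → .]
  [F → . X X] has the dot before X: add [X → . a num]
No further items can be added.

I₀ = { [D → . F num a], [D' → . D], [F → . X F], [F → . X X], [F → .], [X → . a num] }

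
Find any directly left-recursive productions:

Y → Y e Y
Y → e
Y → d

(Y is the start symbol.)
Yes, Y is left-recursive

Direct left recursion occurs when N → N α for some non-terminal N (the right-hand side begins with the left-hand side itself).

Y → Y e Y: LEFT RECURSIVE (starts with Y)
Y → e: starts with e
Y → d: starts with d

The grammar has direct left recursion on: Y.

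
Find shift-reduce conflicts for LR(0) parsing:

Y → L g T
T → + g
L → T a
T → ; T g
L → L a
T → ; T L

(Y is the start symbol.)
Yes — I11: [T → ; T L .] vs [L → L . a]

A shift-reduce conflict occurs when an LR(0) state has both:
  - a complete (reduce) item [A → α .] (dot at the end), and
  - a shift item [B → β . c γ] (dot before a terminal).

Augment with Y' → Y and build the canonical LR(0) collection (I0 = CLOSURE({[Y' → . Y]}), then GOTO on every symbol after a dot until no new states appear). It has 14 states:
  I0: { [L → . L a], [L → . T a], [T → . + g], [T → . ; T L], [T → . ; T g], [Y → . L g T], [Y' → . Y] }  — shift
  I1: { [T → + . g] }  — shift
  I2: { [T → . + g], [T → . ; T L], [T → . ; T g], [T → ; . T L], [T → ; . T g] }  — shift
  I3: { [L → L . a], [Y → L . g T] }  — shift
  I4: { [L → T . a] }  — shift
  I5: { [Y' → Y .] }  — accept
  I6: { [L → T a .] }  — reduce
  I7: { [L → L a .] }  — reduce
  I8: { [T → . + g], [T → . ; T L], [T → . ; T g], [Y → L g . T] }  — shift
  I9: { [Y → L g T .] }  — reduce
  I10: { [L → . L a], [L → . T a], [T → . + g], [T → . ; T L], [T → . ; T g], [T → ; T . L], [T → ; T . g] }  — shift
  I11: { [L → L . a], [T → ; T L .] }  — shift, reduce
  I12: { [T → ; T g .] }  — reduce
  I13: { [T → + g .] }  — reduce

I11 contains reduce item [T → ; T L .] and shift item [L → L . a] — shift-reduce conflict.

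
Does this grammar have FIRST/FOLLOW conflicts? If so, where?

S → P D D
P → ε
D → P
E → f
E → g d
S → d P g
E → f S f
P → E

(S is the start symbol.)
Yes. P → E with FOLLOW(P) on { 'f', 'g' }

A FIRST/FOLLOW conflict occurs when a non-terminal N has a nullable alternative N → β (β ⇒* ε) and another alternative N → α with FIRST(α) ∩ FOLLOW(N) ≠ ∅: on such a lookahead the parser cannot decide between expanding α and letting N vanish via β.

Nullable non-terminals: D, P, S.
FIRST sets used below: FIRST(E) = { 'f', 'g' }, FIRST(P) = { 'f', 'g', ε }, FIRST(D) = { 'f', 'g', ε }
D has a nullable alternative but only one production, so nothing to check.

P: nullable alternative(s) P → ε; FOLLOW(P) = { $, 'f', 'g' }
  P → ε: FIRST \ {ε} = { } — this is the only nullable alternative, skip
  P → E: FIRST \ {ε} = { 'f', 'g' } — overlaps FOLLOW(P) on { 'f', 'g' }: CONFLICT

S: nullable alternative(s) S → P D D; FOLLOW(S) = { $, 'f' }
  S → P D D: FIRST \ {ε} = { 'f', 'g' } — this is the only nullable alternative, skip
  S → d P g: FIRST \ {ε} = { 'd' } — disjoint from FOLLOW(S)

E has no nullable alternative, so no FIRST/FOLLOW check is needed there.

So the grammar has 1 FIRST/FOLLOW conflict (marked CONFLICT above).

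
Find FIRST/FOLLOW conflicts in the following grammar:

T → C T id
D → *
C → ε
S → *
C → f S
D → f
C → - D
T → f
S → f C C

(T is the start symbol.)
Nullable non-terminals: C.

C: nullable alternative(s) C → ε; FOLLOW(C) = { '-', 'f' }
  C → ε: FIRST \ {ε} = { } — this is the only nullable alternative, skip
  C → f S: FIRST \ {ε} = { 'f' } — overlaps FOLLOW(C) on { 'f' }: CONFLICT
  C → - D: FIRST \ {ε} = { '-' } — overlaps FOLLOW(C) on { '-' }: CONFLICT

D, S, T have no nullable alternative, so no FIRST/FOLLOW check is needed there.

So the grammar has 2 FIRST/FOLLOW conflicts (marked CONFLICT above).

Answer: Yes. C → f S with FOLLOW(C) on { 'f' }; C → '-' D with FOLLOW(C) on { '-' }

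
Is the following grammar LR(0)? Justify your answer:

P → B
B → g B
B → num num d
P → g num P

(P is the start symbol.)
Yes, the grammar is LR(0)

A grammar is LR(0) if no state in the canonical LR(0) collection has:
  - both a shift item (dot before a terminal) and a complete item (shift-reduce conflict), or
  - two or more complete items (reduce-reduce conflict; the accept item [P' → P .] counts as a complete item here).

Augment with P' → P and build the canonical LR(0) collection (I0 = CLOSURE({[P' → . P]}), then GOTO on every symbol after a dot until no new states appear). It has 12 states:
  I0: { [B → . g B], [B → . num num d], [P → . B], [P → . g num P], [P' → . P] }  — shift
  I1: { [P → B .] }  — reduce
  I2: { [P' → P .] }  — accept
  I3: { [B → . g B], [B → . num num d], [B → g . B], [P → g . num P] }  — shift
  I4: { [B → num . num d] }  — shift
  I5: { [B → num num . d] }  — shift
  I6: { [B → num num d .] }  — reduce
  I7: { [B → g B .] }  — reduce
  I8: { [B → . g B], [B → . num num d], [B → g . B] }  — shift
  I9: { [B → . g B], [B → . num num d], [B → num . num d], [P → . B], [P → . g num P], [P → g num . P] }  — shift
  I10: { [P → g num P .] }  — reduce
  I11: { [B → num . num d], [B → num num . d] }  — shift

Every state is either a pure shift/goto state or contains exactly one complete item and nothing to shift — no conflicts. The grammar is LR(0).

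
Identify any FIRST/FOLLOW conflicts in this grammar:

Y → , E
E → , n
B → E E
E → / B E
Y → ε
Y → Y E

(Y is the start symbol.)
Yes. Y → ',' E with FOLLOW(Y) on { ',' }; Y → Y E with FOLLOW(Y) on { ',', '/' }

Nullable non-terminals: Y.
FIRST sets used below: FIRST(Y) = { ',', '/', ε }, FIRST(E) = { ',', '/' }

Y: nullable alternative(s) Y → ε; FOLLOW(Y) = { $, ',', '/' }
  Y → , E: FIRST \ {ε} = { ',' } — overlaps FOLLOW(Y) on { ',' }: CONFLICT
  Y → ε: FIRST \ {ε} = { } — this is the only nullable alternative, skip
  Y → Y E: FIRST \ {ε} = { ',', '/' } — overlaps FOLLOW(Y) on { ',', '/' }: CONFLICT

B, E have no nullable alternative, so no FIRST/FOLLOW check is needed there.

So the grammar has 2 FIRST/FOLLOW conflicts (marked CONFLICT above).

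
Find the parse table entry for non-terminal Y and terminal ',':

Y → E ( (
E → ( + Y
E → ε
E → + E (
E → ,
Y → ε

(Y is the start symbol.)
Y → E ( (

To find M[Y, ','], we find productions for Y where ',' is in the predict set (PREDICT(N → α) = (FIRST(α) \ {ε}) ∪ (FOLLOW(N) if α ⇒* ε)).

Relevant sets:
  FIRST(E) = { '(', '+', ',', ε }
  FOLLOW(Y) = { $, '(' }

Y → E ( (: PREDICT = { '(', '+', ',' }
  ',' is in predict set, so this production goes in M[Y, ',']
Y → ε: PREDICT = { $, '(' }

M[Y, ','] = Y → E ( (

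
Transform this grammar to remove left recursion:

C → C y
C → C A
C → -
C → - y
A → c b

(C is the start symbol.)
C → - C'
C → - y C'
C' → y C'
C' → A C'
C' → ε
A → c b

C is directly left-recursive. The standard transformation for
  A → A α₁ | ... | A α_m | β₁ | ... | β_n
is
  A  → β₁ A' | ... | β_n A'
  A' → α₁ A' | ... | α_m A' | ε

C → - becomes C → - C'
C → - y becomes C → - y C'
C → C y becomes C' → y C'
C → C A becomes C' → A C'
Add C' → ε

Productions for other non-terminals are unchanged:
  A → c b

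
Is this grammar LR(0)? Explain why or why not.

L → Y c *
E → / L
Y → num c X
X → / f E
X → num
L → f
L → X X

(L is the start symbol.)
No. Shift-reduce conflict between [X → num .] and [Y → num . c X]

A grammar is LR(0) if no state in the canonical LR(0) collection has:
  - both a shift item (dot before a terminal) and a complete item (shift-reduce conflict), or
  - two or more complete items (reduce-reduce conflict; the accept item [L' → L .] counts as a complete item here).

Augment with L' → L and build the canonical LR(0) collection (I0 = CLOSURE({[L' → . L]}), then GOTO on every symbol after a dot until no new states appear). It has 17 states:
  I0: { [L → . X X], [L → . Y c *], [L → . f], [L' → . L], [X → . / f E], [X → . num], [Y → . num c X] }  — shift
  I1: { [X → / . f E] }  — shift
  I2: { [L' → L .] }  — accept
  I3: { [L → X . X], [X → . / f E], [X → . num] }  — shift
  I4: { [L → Y . c *] }  — shift
  I5: { [L → f .] }  — reduce
  I6: { [X → num .], [Y → num . c X] }  — shift, reduce
  I7: { [X → . / f E], [X → . num], [Y → num c . X] }  — shift
  I8: { [Y → num c X .] }  — reduce
  I9: { [X → num .] }  — reduce
  I10: { [L → Y c . *] }  — shift
  I11: { [L → Y c * .] }  — reduce
  I12: { [L → X X .] }  — reduce
  I13: { [E → . / L], [X → / f . E] }  — shift
  I14: { [E → / . L], [L → . X X], [L → . Y c *], [L → . f], [X → . / f E], [X → . num], [Y → . num c X] }  — shift
  I15: { [X → / f E .] }  — reduce
  I16: { [E → / L .] }  — reduce

Conflict in state I6:
  Shift-reduce conflict between [X → num .] and [Y → num . c X]
So the grammar is NOT LR(0).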